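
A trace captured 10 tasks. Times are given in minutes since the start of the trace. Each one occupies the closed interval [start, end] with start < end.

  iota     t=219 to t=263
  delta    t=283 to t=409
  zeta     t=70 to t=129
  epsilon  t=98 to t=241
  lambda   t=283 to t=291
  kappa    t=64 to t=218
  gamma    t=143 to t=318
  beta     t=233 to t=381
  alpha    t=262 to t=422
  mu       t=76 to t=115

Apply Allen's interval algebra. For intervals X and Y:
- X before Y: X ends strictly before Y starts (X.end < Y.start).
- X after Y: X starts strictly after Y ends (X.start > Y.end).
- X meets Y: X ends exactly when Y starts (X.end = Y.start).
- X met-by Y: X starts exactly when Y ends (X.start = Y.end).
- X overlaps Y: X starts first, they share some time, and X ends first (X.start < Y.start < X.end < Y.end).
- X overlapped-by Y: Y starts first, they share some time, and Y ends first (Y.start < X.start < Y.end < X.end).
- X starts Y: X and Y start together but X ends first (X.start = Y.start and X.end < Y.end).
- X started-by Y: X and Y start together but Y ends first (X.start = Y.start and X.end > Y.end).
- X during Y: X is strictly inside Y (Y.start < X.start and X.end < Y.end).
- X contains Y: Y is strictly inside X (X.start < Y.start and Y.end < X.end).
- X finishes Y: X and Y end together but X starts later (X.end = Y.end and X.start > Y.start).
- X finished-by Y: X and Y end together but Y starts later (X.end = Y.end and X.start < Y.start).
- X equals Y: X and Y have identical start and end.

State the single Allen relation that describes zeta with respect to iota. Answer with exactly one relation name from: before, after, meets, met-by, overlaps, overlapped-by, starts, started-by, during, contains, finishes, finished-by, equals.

zeta = [t=70, t=129]; iota = [t=219, t=263].
Compare endpoints: zeta.start < iota.start, zeta.start < iota.end, zeta.end < iota.start, zeta.end < iota.end.
That pattern is 'before'.

before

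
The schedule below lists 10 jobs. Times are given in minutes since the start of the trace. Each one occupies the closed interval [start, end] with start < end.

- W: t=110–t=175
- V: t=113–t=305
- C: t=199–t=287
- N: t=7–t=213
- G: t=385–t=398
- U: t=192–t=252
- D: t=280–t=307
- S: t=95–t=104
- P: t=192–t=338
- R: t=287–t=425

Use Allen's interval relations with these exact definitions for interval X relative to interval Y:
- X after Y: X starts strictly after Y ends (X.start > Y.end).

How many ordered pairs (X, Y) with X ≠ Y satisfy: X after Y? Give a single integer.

Checking all 90 ordered pairs for relation 'after'; matching pairs in alphabetical order:
(C, S): C after S ✓
(C, W): C after W ✓
(D, N): D after N ✓
(D, S): D after S ✓
(D, U): D after U ✓
(D, W): D after W ✓
(G, C): G after C ✓
(G, D): G after D ✓
(G, N): G after N ✓
(G, P): G after P ✓
(G, S): G after S ✓
(G, U): G after U ✓
(G, V): G after V ✓
(G, W): G after W ✓
(P, S): P after S ✓
(P, W): P after W ✓
(R, N): R after N ✓
(R, S): R after S ✓
(R, U): R after U ✓
(R, W): R after W ✓
(U, S): U after S ✓
(U, W): U after W ✓
(V, S): V after S ✓
(W, S): W after S ✓
Count: 24.

24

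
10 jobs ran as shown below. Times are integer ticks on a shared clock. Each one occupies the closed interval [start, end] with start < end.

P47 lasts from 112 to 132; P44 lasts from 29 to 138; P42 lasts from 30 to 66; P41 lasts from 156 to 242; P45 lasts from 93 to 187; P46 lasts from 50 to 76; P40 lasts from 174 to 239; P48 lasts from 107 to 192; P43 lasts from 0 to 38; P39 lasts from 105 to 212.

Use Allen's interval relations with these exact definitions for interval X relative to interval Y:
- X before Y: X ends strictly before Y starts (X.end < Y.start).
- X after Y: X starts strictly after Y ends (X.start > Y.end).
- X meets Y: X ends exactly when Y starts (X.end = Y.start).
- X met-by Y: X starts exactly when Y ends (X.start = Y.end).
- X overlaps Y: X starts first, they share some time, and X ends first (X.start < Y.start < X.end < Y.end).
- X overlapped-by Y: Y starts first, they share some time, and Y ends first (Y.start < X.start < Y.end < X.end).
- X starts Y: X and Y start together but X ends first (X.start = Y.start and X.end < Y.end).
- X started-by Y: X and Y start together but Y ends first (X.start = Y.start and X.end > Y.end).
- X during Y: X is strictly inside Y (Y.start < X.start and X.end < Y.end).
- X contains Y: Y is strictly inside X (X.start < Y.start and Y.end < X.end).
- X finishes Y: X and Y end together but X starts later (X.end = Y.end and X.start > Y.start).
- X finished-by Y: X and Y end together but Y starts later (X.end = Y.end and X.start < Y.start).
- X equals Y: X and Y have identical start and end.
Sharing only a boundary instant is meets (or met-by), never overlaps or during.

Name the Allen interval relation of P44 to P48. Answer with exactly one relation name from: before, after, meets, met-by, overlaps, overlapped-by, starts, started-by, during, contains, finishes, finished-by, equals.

overlaps

P44 = [29, 138]; P48 = [107, 192].
Compare endpoints: P44.start < P48.start, P44.start < P48.end, P44.end > P48.start, P44.end < P48.end.
That pattern is 'overlaps'.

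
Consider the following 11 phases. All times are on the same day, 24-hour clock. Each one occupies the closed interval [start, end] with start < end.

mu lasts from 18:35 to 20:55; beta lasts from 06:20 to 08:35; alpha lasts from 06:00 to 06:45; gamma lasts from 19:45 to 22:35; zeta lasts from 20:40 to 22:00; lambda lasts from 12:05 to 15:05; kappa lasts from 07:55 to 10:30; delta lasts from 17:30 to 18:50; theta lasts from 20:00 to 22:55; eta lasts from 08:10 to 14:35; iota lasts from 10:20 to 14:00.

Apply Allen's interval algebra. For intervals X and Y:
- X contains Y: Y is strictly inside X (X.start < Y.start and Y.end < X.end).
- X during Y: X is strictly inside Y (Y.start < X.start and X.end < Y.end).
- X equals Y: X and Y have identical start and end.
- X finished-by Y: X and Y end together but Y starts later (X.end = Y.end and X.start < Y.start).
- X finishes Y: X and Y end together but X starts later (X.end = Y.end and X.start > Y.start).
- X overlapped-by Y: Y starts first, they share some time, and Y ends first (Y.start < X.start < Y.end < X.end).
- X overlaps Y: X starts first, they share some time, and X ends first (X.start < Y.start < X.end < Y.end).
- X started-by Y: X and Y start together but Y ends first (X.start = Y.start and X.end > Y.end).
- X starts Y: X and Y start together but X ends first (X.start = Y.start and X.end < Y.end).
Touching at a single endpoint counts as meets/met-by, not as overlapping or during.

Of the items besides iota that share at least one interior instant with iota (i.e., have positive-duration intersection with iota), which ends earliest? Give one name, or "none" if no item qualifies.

kappa

Target iota = [10:20, 14:00].
alpha [06:00, 06:45] → before → excluded.
beta [06:20, 08:35] → before → excluded.
delta [17:30, 18:50] → after → excluded.
eta [08:10, 14:35] → contains → candidate.
gamma [19:45, 22:35] → after → excluded.
kappa [07:55, 10:30] → overlaps → candidate.
lambda [12:05, 15:05] → overlapped-by → candidate.
mu [18:35, 20:55] → after → excluded.
theta [20:00, 22:55] → after → excluded.
zeta [20:40, 22:00] → after → excluded.
Among candidates, earliest end is 10:30 → kappa.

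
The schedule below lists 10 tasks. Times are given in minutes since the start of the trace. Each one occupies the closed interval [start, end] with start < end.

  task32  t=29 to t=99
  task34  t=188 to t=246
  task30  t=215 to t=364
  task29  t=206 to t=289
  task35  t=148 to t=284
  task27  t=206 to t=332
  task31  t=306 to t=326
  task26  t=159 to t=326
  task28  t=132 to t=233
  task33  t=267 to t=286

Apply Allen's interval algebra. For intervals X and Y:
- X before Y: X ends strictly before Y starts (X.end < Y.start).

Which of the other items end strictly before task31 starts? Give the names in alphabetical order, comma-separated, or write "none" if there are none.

task28, task29, task32, task33, task34, task35

Target task31 = [t=306, t=326].
task26 [t=159, t=326] → finished-by → no.
task27 [t=206, t=332] → contains → no.
task28 [t=132, t=233] → before → yes.
task29 [t=206, t=289] → before → yes.
task30 [t=215, t=364] → contains → no.
task32 [t=29, t=99] → before → yes.
task33 [t=267, t=286] → before → yes.
task34 [t=188, t=246] → before → yes.
task35 [t=148, t=284] → before → yes.
Result: task28, task29, task32, task33, task34, task35.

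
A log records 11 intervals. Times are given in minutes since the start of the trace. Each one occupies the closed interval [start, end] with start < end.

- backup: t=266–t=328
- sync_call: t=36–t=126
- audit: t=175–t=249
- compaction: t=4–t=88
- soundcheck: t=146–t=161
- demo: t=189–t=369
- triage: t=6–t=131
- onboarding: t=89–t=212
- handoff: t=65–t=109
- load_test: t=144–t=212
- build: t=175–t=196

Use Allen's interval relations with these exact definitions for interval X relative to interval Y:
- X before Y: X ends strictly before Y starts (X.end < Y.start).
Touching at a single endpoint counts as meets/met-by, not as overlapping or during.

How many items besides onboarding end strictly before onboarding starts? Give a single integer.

Target onboarding = [t=89, t=212].
audit [t=175, t=249] → overlapped-by → no.
backup [t=266, t=328] → after → no.
build [t=175, t=196] → during → no.
compaction [t=4, t=88] → before → counts.
demo [t=189, t=369] → overlapped-by → no.
handoff [t=65, t=109] → overlaps → no.
load_test [t=144, t=212] → finishes → no.
soundcheck [t=146, t=161] → during → no.
sync_call [t=36, t=126] → overlaps → no.
triage [t=6, t=131] → overlaps → no.
Total: 1.

1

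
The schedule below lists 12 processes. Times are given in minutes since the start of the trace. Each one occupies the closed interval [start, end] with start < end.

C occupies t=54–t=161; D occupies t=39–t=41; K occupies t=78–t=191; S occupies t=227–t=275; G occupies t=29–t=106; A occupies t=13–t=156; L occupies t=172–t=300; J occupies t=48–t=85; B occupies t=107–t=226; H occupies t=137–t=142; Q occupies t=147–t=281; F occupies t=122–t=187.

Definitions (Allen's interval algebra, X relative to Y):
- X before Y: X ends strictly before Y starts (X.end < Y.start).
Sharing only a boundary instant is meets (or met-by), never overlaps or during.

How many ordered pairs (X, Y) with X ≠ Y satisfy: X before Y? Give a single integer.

Checking all 132 ordered pairs for relation 'before'; matching pairs in alphabetical order:
(A, L): A before L ✓
(A, S): A before S ✓
(B, S): B before S ✓
(C, L): C before L ✓
(C, S): C before S ✓
(D, B): D before B ✓
(D, C): D before C ✓
(D, F): D before F ✓
(D, H): D before H ✓
(D, J): D before J ✓
(D, K): D before K ✓
(D, L): D before L ✓
(D, Q): D before Q ✓
(D, S): D before S ✓
(F, S): F before S ✓
(G, B): G before B ✓
(G, F): G before F ✓
(G, H): G before H ✓
(G, L): G before L ✓
(G, Q): G before Q ✓
(G, S): G before S ✓
(H, L): H before L ✓
(H, Q): H before Q ✓
(H, S): H before S ✓
... plus 7 further pairs not listed.
Count: 31.

31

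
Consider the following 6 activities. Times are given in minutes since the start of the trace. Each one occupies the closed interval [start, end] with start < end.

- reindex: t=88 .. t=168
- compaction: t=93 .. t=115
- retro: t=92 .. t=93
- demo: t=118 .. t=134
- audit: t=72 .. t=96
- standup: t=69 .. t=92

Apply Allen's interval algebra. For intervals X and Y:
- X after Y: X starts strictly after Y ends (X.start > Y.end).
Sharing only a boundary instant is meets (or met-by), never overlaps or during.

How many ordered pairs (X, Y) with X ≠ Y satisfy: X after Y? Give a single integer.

Checking all 30 ordered pairs for relation 'after'; matching pairs in alphabetical order:
(compaction, standup): compaction after standup ✓
(demo, audit): demo after audit ✓
(demo, compaction): demo after compaction ✓
(demo, retro): demo after retro ✓
(demo, standup): demo after standup ✓
Count: 5.

5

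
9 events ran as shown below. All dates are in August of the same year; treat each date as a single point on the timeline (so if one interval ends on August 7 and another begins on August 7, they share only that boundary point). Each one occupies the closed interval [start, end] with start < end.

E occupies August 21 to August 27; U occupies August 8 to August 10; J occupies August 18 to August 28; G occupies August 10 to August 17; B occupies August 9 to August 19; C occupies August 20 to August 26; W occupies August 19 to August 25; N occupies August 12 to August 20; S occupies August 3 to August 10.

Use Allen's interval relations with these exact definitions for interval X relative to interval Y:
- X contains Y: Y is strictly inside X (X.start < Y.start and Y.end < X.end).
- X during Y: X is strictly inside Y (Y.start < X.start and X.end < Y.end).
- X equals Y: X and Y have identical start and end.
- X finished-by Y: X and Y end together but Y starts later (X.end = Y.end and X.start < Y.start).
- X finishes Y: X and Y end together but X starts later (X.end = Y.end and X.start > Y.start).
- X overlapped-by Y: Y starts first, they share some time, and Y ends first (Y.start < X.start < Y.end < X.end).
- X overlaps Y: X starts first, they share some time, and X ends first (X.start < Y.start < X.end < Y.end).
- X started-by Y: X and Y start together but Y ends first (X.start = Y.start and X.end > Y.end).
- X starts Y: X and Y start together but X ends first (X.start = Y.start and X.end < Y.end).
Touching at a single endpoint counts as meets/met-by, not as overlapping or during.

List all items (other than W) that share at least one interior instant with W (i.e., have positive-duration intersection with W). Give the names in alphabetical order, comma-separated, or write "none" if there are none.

Target W = [August 19, August 25].
B [August 9, August 19] → meets → no.
C [August 20, August 26] → overlapped-by → yes.
E [August 21, August 27] → overlapped-by → yes.
G [August 10, August 17] → before → no.
J [August 18, August 28] → contains → yes.
N [August 12, August 20] → overlaps → yes.
S [August 3, August 10] → before → no.
U [August 8, August 10] → before → no.
Result: C, E, J, N.

C, E, J, N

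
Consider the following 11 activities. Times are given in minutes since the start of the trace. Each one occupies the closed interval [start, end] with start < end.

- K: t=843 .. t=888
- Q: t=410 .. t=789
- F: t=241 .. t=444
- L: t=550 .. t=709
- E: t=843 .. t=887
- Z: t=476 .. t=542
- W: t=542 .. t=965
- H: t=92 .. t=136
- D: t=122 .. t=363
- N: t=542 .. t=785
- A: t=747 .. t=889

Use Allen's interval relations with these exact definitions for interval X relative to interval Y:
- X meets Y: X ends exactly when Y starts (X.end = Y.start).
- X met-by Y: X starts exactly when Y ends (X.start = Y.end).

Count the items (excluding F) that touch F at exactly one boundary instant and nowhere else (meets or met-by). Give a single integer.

Target F = [t=241, t=444].
A [t=747, t=889] → after → no.
D [t=122, t=363] → overlaps → no.
E [t=843, t=887] → after → no.
H [t=92, t=136] → before → no.
K [t=843, t=888] → after → no.
L [t=550, t=709] → after → no.
N [t=542, t=785] → after → no.
Q [t=410, t=789] → overlapped-by → no.
W [t=542, t=965] → after → no.
Z [t=476, t=542] → after → no.
Total: 0.

0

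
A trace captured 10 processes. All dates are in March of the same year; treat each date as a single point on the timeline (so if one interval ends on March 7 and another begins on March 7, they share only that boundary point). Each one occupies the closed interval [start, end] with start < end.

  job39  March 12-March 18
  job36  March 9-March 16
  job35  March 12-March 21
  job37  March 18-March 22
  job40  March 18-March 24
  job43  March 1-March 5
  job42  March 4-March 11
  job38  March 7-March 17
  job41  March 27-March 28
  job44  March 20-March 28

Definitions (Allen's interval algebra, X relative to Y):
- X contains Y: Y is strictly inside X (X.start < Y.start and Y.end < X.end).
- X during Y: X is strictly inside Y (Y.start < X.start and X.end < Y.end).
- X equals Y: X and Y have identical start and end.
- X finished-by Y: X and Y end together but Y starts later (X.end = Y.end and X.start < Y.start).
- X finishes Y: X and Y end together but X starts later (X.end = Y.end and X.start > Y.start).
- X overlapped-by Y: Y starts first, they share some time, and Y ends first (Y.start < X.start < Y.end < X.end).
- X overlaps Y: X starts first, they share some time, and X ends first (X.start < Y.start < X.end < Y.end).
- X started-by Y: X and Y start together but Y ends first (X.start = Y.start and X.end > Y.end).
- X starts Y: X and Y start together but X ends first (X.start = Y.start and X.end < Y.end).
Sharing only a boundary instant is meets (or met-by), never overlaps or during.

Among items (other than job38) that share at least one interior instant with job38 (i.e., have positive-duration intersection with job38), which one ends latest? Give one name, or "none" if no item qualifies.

job35

Target job38 = [March 7, March 17].
job35 [March 12, March 21] → overlapped-by → candidate.
job36 [March 9, March 16] → during → candidate.
job37 [March 18, March 22] → after → excluded.
job39 [March 12, March 18] → overlapped-by → candidate.
job40 [March 18, March 24] → after → excluded.
job41 [March 27, March 28] → after → excluded.
job42 [March 4, March 11] → overlaps → candidate.
job43 [March 1, March 5] → before → excluded.
job44 [March 20, March 28] → after → excluded.
Among candidates, latest end is March 21 → job35.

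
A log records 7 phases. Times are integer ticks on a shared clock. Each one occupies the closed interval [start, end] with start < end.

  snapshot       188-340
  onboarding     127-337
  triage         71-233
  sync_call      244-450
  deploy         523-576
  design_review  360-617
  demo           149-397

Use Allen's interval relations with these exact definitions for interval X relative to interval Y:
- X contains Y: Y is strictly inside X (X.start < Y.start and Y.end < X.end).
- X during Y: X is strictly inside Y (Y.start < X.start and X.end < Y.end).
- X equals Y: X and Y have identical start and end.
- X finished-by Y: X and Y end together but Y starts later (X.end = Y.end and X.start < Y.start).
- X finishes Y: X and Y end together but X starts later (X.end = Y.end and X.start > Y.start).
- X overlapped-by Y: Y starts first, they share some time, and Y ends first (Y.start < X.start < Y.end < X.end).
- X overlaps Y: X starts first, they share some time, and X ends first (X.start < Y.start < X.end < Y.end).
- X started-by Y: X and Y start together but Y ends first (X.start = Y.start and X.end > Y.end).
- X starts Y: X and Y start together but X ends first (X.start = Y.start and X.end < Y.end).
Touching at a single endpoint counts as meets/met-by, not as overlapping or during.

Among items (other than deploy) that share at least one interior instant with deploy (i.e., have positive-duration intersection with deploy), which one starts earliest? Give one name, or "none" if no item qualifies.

design_review

Target deploy = [523, 576].
demo [149, 397] → before → excluded.
design_review [360, 617] → contains → candidate.
onboarding [127, 337] → before → excluded.
snapshot [188, 340] → before → excluded.
sync_call [244, 450] → before → excluded.
triage [71, 233] → before → excluded.
Among candidates, earliest start is 360 → design_review.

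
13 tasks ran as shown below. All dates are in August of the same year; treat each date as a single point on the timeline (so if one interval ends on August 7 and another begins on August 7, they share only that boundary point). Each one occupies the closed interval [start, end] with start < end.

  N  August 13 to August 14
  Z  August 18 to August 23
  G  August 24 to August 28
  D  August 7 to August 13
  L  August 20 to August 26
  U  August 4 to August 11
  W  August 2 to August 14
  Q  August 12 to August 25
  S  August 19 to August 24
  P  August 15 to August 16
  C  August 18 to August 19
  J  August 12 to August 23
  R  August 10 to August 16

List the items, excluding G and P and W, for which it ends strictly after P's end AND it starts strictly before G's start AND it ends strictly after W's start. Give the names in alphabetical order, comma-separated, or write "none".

C, J, L, Q, S, Z

Conditions: its end is strictly after P's end (X.end > August 16) AND its start is strictly before G's start (X.start < August 24) AND its end is strictly after W's start (X.end > August 2).
C: end August 19 > August 16? ✓; start August 18 < August 24? ✓; end August 19 > August 2? ✓ → yes.
D: end August 13 > August 16? ✗; start August 7 < August 24? ✓; end August 13 > August 2? ✓ → no.
J: end August 23 > August 16? ✓; start August 12 < August 24? ✓; end August 23 > August 2? ✓ → yes.
L: end August 26 > August 16? ✓; start August 20 < August 24? ✓; end August 26 > August 2? ✓ → yes.
N: end August 14 > August 16? ✗; start August 13 < August 24? ✓; end August 14 > August 2? ✓ → no.
Q: end August 25 > August 16? ✓; start August 12 < August 24? ✓; end August 25 > August 2? ✓ → yes.
R: end August 16 > August 16? ✗; start August 10 < August 24? ✓; end August 16 > August 2? ✓ → no.
S: end August 24 > August 16? ✓; start August 19 < August 24? ✓; end August 24 > August 2? ✓ → yes.
U: end August 11 > August 16? ✗; start August 4 < August 24? ✓; end August 11 > August 2? ✓ → no.
Z: end August 23 > August 16? ✓; start August 18 < August 24? ✓; end August 23 > August 2? ✓ → yes.
Result: C, J, L, Q, S, Z.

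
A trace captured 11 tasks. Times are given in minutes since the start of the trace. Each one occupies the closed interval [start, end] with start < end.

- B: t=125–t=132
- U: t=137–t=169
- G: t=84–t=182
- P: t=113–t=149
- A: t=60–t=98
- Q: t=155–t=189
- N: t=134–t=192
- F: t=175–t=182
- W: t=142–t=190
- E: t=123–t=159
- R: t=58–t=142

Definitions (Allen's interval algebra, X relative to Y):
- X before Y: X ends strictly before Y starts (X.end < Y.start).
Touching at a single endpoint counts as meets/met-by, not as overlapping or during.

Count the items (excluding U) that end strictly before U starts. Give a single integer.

2

Target U = [t=137, t=169].
A [t=60, t=98] → before → counts.
B [t=125, t=132] → before → counts.
E [t=123, t=159] → overlaps → no.
F [t=175, t=182] → after → no.
G [t=84, t=182] → contains → no.
N [t=134, t=192] → contains → no.
P [t=113, t=149] → overlaps → no.
Q [t=155, t=189] → overlapped-by → no.
R [t=58, t=142] → overlaps → no.
W [t=142, t=190] → overlapped-by → no.
Total: 2.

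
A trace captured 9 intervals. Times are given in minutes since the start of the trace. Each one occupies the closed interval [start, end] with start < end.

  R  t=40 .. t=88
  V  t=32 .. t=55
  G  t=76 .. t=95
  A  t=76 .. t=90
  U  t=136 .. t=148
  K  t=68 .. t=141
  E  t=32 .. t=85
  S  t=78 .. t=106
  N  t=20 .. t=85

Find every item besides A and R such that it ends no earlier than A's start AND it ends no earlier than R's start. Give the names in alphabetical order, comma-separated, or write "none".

E, G, K, N, S, U

Conditions: its end is no earlier than A's start (X.end >= t=76) AND its end is no earlier than R's start (X.end >= t=40).
E: end t=85 >= t=76? ✓; end t=85 >= t=40? ✓ → yes.
G: end t=95 >= t=76? ✓; end t=95 >= t=40? ✓ → yes.
K: end t=141 >= t=76? ✓; end t=141 >= t=40? ✓ → yes.
N: end t=85 >= t=76? ✓; end t=85 >= t=40? ✓ → yes.
S: end t=106 >= t=76? ✓; end t=106 >= t=40? ✓ → yes.
U: end t=148 >= t=76? ✓; end t=148 >= t=40? ✓ → yes.
V: end t=55 >= t=76? ✗; end t=55 >= t=40? ✓ → no.
Result: E, G, K, N, S, U.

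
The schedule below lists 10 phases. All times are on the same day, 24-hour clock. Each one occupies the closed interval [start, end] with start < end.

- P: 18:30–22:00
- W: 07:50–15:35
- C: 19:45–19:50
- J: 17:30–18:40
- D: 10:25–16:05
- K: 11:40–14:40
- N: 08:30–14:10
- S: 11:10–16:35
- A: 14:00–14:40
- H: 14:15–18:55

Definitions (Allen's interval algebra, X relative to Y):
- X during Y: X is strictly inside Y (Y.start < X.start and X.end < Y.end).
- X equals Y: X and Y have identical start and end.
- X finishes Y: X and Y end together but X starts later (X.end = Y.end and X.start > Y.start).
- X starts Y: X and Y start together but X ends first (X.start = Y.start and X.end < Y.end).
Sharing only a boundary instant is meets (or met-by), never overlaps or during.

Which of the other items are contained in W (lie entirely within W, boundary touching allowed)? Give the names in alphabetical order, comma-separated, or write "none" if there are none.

A, K, N

Target W = [07:50, 15:35].
A [14:00, 14:40] → during → yes.
C [19:45, 19:50] → after → no.
D [10:25, 16:05] → overlapped-by → no.
H [14:15, 18:55] → overlapped-by → no.
J [17:30, 18:40] → after → no.
K [11:40, 14:40] → during → yes.
N [08:30, 14:10] → during → yes.
P [18:30, 22:00] → after → no.
S [11:10, 16:35] → overlapped-by → no.
Result: A, K, N.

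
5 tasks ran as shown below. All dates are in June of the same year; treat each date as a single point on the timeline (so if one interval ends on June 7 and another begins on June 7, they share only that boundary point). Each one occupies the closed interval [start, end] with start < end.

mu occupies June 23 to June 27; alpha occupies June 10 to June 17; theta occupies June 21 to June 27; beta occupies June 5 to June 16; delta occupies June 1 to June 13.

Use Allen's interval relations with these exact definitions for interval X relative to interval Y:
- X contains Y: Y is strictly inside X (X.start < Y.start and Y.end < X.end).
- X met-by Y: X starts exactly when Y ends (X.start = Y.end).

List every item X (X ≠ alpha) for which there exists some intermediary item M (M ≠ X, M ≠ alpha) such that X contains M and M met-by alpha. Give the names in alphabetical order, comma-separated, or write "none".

Target alpha = [June 10, June 17].
Intermediaries M with M met-by alpha: none.
Union: none.

none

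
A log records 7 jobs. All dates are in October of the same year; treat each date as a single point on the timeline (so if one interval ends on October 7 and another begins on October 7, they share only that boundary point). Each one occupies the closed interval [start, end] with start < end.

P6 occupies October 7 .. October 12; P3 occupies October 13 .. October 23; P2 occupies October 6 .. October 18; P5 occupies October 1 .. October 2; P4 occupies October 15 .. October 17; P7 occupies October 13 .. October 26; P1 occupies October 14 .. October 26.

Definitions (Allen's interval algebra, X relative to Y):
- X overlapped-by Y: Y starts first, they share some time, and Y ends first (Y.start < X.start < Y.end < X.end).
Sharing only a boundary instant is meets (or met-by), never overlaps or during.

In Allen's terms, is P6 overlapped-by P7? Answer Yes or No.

No

P6 = [October 7, October 12], P7 = [October 13, October 26].
Actual relation of P6 to P7: before.
Asked whether 'overlapped-by' holds → No.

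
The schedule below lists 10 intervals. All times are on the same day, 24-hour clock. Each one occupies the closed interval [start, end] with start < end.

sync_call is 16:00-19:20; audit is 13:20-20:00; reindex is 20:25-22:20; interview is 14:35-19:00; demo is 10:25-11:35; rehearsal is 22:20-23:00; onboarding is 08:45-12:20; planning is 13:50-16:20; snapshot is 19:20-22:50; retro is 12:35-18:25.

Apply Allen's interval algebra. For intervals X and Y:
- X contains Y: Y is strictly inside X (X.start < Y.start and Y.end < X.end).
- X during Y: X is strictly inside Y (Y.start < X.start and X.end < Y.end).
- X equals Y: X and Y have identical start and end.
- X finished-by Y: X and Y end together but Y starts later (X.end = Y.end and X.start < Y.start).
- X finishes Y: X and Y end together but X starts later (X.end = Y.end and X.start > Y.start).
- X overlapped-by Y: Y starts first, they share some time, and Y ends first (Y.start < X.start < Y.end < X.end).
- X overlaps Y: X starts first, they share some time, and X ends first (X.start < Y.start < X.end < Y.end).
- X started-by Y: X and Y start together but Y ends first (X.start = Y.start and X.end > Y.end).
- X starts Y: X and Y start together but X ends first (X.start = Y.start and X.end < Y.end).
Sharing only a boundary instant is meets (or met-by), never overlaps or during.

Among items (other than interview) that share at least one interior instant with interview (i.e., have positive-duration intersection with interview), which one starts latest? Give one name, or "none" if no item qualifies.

Target interview = [14:35, 19:00].
audit [13:20, 20:00] → contains → candidate.
demo [10:25, 11:35] → before → excluded.
onboarding [08:45, 12:20] → before → excluded.
planning [13:50, 16:20] → overlaps → candidate.
rehearsal [22:20, 23:00] → after → excluded.
reindex [20:25, 22:20] → after → excluded.
retro [12:35, 18:25] → overlaps → candidate.
snapshot [19:20, 22:50] → after → excluded.
sync_call [16:00, 19:20] → overlapped-by → candidate.
Among candidates, latest start is 16:00 → sync_call.

sync_call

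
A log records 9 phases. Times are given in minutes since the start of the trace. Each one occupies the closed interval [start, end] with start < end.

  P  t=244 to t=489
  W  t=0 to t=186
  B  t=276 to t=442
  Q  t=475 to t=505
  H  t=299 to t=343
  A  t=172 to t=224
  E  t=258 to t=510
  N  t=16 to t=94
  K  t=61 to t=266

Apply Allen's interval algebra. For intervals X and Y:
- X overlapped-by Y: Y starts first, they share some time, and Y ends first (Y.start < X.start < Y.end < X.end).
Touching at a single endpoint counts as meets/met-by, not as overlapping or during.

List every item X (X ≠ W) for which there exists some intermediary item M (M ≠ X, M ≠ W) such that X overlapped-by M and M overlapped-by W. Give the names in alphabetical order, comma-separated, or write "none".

Target W = [t=0, t=186].
Intermediaries M with M overlapped-by W: A, K.
Via A — items with X overlapped-by A: none.
Via K — items with X overlapped-by K: E, P.
Union: E, P.

E, P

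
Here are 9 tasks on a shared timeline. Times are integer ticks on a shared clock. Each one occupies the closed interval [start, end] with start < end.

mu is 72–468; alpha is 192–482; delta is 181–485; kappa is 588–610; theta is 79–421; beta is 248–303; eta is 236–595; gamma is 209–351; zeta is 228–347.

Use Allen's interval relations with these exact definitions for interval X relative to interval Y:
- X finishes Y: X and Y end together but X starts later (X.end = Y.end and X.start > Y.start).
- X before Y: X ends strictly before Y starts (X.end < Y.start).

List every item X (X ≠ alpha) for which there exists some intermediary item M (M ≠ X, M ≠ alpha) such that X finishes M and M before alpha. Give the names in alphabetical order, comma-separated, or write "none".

Target alpha = [192, 482].
Intermediaries M with M before alpha: none.
Union: none.

none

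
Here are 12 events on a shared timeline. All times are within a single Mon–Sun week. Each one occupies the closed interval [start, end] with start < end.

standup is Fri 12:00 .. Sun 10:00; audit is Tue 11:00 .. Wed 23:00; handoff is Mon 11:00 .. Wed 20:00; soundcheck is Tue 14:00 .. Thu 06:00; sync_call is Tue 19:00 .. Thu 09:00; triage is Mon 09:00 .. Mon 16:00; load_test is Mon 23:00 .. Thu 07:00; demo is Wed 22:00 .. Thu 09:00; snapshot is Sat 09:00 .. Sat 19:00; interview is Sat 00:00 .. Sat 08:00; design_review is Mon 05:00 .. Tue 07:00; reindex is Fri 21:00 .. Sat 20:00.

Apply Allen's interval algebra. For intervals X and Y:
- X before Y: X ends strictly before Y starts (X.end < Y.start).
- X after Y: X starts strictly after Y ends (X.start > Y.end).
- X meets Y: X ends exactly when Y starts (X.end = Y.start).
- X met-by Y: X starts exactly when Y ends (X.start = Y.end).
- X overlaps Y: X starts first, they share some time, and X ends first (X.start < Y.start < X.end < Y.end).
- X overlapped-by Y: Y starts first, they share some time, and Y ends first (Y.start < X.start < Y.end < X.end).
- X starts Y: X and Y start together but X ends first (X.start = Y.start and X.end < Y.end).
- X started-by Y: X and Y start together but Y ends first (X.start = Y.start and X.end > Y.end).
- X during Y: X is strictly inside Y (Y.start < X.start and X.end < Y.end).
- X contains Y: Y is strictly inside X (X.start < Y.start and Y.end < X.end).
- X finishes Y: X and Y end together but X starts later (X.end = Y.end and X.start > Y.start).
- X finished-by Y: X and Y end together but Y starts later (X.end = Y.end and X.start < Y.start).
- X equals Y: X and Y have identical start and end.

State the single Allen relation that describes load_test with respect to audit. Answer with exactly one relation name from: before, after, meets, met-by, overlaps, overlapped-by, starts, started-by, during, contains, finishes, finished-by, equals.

load_test = [Mon 23:00, Thu 07:00]; audit = [Tue 11:00, Wed 23:00].
Compare endpoints: load_test.start < audit.start, load_test.start < audit.end, load_test.end > audit.start, load_test.end > audit.end.
That pattern is 'contains'.

contains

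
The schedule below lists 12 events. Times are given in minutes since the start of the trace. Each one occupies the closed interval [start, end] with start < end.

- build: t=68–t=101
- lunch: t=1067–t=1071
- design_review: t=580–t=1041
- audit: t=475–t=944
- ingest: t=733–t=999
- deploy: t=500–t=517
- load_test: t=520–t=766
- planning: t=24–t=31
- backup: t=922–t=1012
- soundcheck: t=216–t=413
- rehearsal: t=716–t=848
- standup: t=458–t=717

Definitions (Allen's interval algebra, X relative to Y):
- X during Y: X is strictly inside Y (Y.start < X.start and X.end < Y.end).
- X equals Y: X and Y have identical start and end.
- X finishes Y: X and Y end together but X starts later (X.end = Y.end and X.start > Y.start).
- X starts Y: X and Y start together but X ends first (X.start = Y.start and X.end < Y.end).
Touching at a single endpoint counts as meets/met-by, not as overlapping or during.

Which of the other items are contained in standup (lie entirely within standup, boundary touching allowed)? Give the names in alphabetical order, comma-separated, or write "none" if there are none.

Target standup = [t=458, t=717].
audit [t=475, t=944] → overlapped-by → no.
backup [t=922, t=1012] → after → no.
build [t=68, t=101] → before → no.
deploy [t=500, t=517] → during → yes.
design_review [t=580, t=1041] → overlapped-by → no.
ingest [t=733, t=999] → after → no.
load_test [t=520, t=766] → overlapped-by → no.
lunch [t=1067, t=1071] → after → no.
planning [t=24, t=31] → before → no.
rehearsal [t=716, t=848] → overlapped-by → no.
soundcheck [t=216, t=413] → before → no.
Result: deploy.

deploy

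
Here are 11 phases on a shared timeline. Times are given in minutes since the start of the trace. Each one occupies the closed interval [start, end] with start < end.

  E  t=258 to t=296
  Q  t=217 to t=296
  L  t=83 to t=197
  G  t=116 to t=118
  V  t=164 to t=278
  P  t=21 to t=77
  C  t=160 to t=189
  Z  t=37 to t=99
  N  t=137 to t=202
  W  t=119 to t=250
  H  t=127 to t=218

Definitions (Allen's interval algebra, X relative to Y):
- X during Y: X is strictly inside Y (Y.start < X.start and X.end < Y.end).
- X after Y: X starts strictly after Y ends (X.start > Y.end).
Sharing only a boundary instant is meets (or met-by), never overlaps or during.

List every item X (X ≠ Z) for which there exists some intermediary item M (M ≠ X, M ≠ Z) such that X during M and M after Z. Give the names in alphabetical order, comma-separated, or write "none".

C, H, N

Target Z = [t=37, t=99].
Intermediaries M with M after Z: C, E, G, H, N, Q, V, W.
Via C — items with X during C: none.
Via E — items with X during E: none.
Via G — items with X during G: none.
Via H — items with X during H: C, N.
Via N — items with X during N: C.
Via Q — items with X during Q: none.
Via V — items with X during V: none.
Via W — items with X during W: C, H, N.
Union: C, H, N.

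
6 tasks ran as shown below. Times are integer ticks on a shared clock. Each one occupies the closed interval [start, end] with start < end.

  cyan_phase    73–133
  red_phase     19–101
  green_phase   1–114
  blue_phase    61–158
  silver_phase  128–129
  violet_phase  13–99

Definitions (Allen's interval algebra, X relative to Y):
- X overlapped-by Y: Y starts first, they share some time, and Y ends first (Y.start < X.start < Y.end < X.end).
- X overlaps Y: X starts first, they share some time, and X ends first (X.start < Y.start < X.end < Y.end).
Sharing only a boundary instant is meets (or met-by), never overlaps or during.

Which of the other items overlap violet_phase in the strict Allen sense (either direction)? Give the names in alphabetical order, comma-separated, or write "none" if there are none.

blue_phase, cyan_phase, red_phase

Target violet_phase = [13, 99].
blue_phase [61, 158] → overlapped-by → yes.
cyan_phase [73, 133] → overlapped-by → yes.
green_phase [1, 114] → contains → no.
red_phase [19, 101] → overlapped-by → yes.
silver_phase [128, 129] → after → no.
Result: blue_phase, cyan_phase, red_phase.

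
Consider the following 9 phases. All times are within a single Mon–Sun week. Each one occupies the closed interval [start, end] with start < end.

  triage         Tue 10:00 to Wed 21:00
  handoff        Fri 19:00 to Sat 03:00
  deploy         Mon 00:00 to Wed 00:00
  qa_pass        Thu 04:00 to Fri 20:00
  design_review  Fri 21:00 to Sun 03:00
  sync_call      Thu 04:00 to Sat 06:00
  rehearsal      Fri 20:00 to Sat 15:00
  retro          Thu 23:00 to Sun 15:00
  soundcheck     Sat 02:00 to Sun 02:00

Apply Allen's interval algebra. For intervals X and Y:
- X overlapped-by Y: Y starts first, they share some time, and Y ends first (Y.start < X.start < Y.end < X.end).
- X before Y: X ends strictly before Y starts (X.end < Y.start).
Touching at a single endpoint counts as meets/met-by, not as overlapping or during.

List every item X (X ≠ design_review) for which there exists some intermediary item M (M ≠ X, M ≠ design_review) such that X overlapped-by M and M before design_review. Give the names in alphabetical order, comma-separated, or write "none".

handoff, retro, triage

Target design_review = [Fri 21:00, Sun 03:00].
Intermediaries M with M before design_review: deploy, qa_pass, triage.
Via deploy — items with X overlapped-by deploy: triage.
Via qa_pass — items with X overlapped-by qa_pass: handoff, retro.
Via triage — items with X overlapped-by triage: none.
Union: handoff, retro, triage.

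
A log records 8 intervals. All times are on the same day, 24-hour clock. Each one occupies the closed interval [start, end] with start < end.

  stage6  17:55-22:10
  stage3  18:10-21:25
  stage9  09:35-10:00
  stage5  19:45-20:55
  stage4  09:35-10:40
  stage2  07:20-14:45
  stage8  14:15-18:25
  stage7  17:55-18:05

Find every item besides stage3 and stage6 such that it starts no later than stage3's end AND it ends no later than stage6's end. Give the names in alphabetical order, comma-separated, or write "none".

stage2, stage4, stage5, stage7, stage8, stage9

Conditions: its start is no later than stage3's end (X.start <= 21:25) AND its end is no later than stage6's end (X.end <= 22:10).
stage2: start 07:20 <= 21:25? ✓; end 14:45 <= 22:10? ✓ → yes.
stage4: start 09:35 <= 21:25? ✓; end 10:40 <= 22:10? ✓ → yes.
stage5: start 19:45 <= 21:25? ✓; end 20:55 <= 22:10? ✓ → yes.
stage7: start 17:55 <= 21:25? ✓; end 18:05 <= 22:10? ✓ → yes.
stage8: start 14:15 <= 21:25? ✓; end 18:25 <= 22:10? ✓ → yes.
stage9: start 09:35 <= 21:25? ✓; end 10:00 <= 22:10? ✓ → yes.
Result: stage2, stage4, stage5, stage7, stage8, stage9.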